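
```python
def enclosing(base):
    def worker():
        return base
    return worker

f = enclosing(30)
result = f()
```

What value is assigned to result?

Step 1: enclosing(30) creates closure capturing base = 30.
Step 2: f() returns the captured base = 30.
Step 3: result = 30

The answer is 30.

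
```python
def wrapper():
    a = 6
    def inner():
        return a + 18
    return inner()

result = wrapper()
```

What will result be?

Step 1: wrapper() defines a = 6.
Step 2: inner() reads a = 6 from enclosing scope, returns 6 + 18 = 24.
Step 3: result = 24

The answer is 24.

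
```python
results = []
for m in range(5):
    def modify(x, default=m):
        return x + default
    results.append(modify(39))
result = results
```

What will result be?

Step 1: Default argument default=m is evaluated at function definition time.
Step 2: Each iteration creates modify with default = current m value.
Step 3: modify(39) returns 39 + default. results = [39, 40, 41, 42, 43]

The answer is [39, 40, 41, 42, 43].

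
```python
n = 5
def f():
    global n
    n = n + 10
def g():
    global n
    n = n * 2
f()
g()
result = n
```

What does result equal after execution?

Step 1: n = 5.
Step 2: f() adds 10: n = 5 + 10 = 15.
Step 3: g() doubles: n = 15 * 2 = 30.
Step 4: result = 30

The answer is 30.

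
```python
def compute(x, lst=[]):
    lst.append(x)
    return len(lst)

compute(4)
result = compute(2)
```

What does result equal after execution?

Step 1: Mutable default list persists between calls.
Step 2: First call: lst = [4], len = 1. Second call: lst = [4, 2], len = 2.
Step 3: result = 2

The answer is 2.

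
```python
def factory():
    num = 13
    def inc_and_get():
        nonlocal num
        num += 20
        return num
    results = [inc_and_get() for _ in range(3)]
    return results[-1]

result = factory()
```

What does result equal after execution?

Step 1: num = 13.
Step 2: Three calls to inc_and_get(), each adding 20.
Step 3: Last value = 13 + 20 * 3 = 73

The answer is 73.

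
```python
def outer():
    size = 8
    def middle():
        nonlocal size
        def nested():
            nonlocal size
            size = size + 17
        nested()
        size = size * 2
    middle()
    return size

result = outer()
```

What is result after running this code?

Step 1: size = 8.
Step 2: nested() adds 17: size = 8 + 17 = 25.
Step 3: middle() doubles: size = 25 * 2 = 50.
Step 4: result = 50

The answer is 50.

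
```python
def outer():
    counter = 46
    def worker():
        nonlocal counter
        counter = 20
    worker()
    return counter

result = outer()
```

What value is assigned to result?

Step 1: outer() sets counter = 46.
Step 2: worker() uses nonlocal to reassign counter = 20.
Step 3: result = 20

The answer is 20.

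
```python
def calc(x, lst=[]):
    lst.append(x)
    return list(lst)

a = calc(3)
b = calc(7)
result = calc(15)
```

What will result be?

Step 1: Default list is shared. list() creates copies for return values.
Step 2: Internal list grows: [3] -> [3, 7] -> [3, 7, 15].
Step 3: result = [3, 7, 15]

The answer is [3, 7, 15].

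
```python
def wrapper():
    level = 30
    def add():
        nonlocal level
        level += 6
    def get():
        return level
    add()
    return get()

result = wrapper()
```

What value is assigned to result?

Step 1: level = 30. add() modifies it via nonlocal, get() reads it.
Step 2: add() makes level = 30 + 6 = 36.
Step 3: get() returns 36. result = 36

The answer is 36.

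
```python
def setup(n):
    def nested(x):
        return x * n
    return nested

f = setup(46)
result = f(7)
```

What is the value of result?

Step 1: setup(46) creates a closure capturing n = 46.
Step 2: f(7) computes 7 * 46 = 322.
Step 3: result = 322

The answer is 322.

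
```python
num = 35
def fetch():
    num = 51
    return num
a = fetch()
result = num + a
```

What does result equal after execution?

Step 1: Global num = 35. fetch() returns local num = 51.
Step 2: a = 51. Global num still = 35.
Step 3: result = 35 + 51 = 86

The answer is 86.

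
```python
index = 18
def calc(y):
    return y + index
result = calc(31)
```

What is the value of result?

Step 1: index = 18 is defined globally.
Step 2: calc(31) uses parameter y = 31 and looks up index from global scope = 18.
Step 3: result = 31 + 18 = 49

The answer is 49.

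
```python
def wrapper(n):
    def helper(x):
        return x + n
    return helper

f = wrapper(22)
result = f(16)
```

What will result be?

Step 1: wrapper(22) creates a closure that captures n = 22.
Step 2: f(16) calls the closure with x = 16, returning 16 + 22 = 38.
Step 3: result = 38

The answer is 38.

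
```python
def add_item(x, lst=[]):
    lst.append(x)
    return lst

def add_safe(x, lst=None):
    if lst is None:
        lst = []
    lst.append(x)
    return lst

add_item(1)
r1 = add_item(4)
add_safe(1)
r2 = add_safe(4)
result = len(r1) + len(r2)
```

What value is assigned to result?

Step 1: add_item shares mutable default: after 2 calls, lst = [1, 4], len = 2.
Step 2: add_safe creates fresh list each time: r2 = [4], len = 1.
Step 3: result = 2 + 1 = 3

The answer is 3.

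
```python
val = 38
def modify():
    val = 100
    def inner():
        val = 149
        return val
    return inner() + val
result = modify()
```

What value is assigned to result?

Step 1: modify() has local val = 100. inner() has local val = 149.
Step 2: inner() returns its local val = 149.
Step 3: modify() returns 149 + its own val (100) = 249

The answer is 249.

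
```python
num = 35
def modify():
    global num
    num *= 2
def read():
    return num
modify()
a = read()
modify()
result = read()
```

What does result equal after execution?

Step 1: num = 35.
Step 2: First modify(): num = 35 * 2 = 70.
Step 3: Second modify(): num = 70 * 2 = 140.
Step 4: read() returns 140

The answer is 140.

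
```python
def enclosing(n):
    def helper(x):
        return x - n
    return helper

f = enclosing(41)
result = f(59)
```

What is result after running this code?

Step 1: enclosing(41) creates a closure capturing n = 41.
Step 2: f(59) computes 59 - 41 = 18.
Step 3: result = 18

The answer is 18.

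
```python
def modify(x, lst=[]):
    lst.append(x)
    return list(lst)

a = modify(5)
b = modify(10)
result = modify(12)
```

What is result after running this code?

Step 1: Default list is shared. list() creates copies for return values.
Step 2: Internal list grows: [5] -> [5, 10] -> [5, 10, 12].
Step 3: result = [5, 10, 12]

The answer is [5, 10, 12].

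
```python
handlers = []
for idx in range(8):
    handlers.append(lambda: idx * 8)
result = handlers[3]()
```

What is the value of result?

Step 1: All lambdas reference the same variable idx (late binding).
Step 2: After the loop, idx = 7. Every lambda returns idx * 8.
Step 3: handlers[3]() = 7 * 8 = 56

The answer is 56.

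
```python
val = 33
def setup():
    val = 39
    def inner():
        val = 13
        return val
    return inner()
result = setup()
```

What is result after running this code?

Step 1: Three scopes define val: global (33), setup (39), inner (13).
Step 2: inner() has its own local val = 13, which shadows both enclosing and global.
Step 3: result = 13 (local wins in LEGB)

The answer is 13.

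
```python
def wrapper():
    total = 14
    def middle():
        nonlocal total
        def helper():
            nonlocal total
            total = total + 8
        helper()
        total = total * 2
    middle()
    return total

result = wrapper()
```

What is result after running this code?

Step 1: total = 14.
Step 2: helper() adds 8: total = 14 + 8 = 22.
Step 3: middle() doubles: total = 22 * 2 = 44.
Step 4: result = 44

The answer is 44.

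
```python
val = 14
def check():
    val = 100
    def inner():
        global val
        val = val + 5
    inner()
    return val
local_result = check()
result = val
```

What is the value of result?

Step 1: Global val = 14. check() creates local val = 100.
Step 2: inner() declares global val and adds 5: global val = 14 + 5 = 19.
Step 3: check() returns its local val = 100 (unaffected by inner).
Step 4: result = global val = 19

The answer is 19.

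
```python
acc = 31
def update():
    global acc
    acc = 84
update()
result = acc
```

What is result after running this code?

Step 1: acc = 31 globally.
Step 2: update() declares global acc and sets it to 84.
Step 3: After update(), global acc = 84. result = 84

The answer is 84.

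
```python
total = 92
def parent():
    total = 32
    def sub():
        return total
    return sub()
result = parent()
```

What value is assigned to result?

Step 1: total = 92 globally, but parent() defines total = 32 locally.
Step 2: sub() looks up total. Not in local scope, so checks enclosing scope (parent) and finds total = 32.
Step 3: result = 32

The answer is 32.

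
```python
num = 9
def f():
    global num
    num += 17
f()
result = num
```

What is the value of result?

Step 1: num = 9 globally.
Step 2: f() modifies global num: num += 17 = 26.
Step 3: result = 26

The answer is 26.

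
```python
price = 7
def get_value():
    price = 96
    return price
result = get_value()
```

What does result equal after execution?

Step 1: Global price = 7.
Step 2: get_value() creates local price = 96, shadowing the global.
Step 3: Returns local price = 96. result = 96

The answer is 96.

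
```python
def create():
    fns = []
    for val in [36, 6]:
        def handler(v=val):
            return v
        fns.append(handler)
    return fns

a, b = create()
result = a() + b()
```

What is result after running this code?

Step 1: Default argument v=val captures val at each iteration.
Step 2: a() returns 36 (captured at first iteration), b() returns 6 (captured at second).
Step 3: result = 36 + 6 = 42

The answer is 42.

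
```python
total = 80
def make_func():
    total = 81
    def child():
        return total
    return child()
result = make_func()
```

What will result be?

Step 1: total = 80 globally, but make_func() defines total = 81 locally.
Step 2: child() looks up total. Not in local scope, so checks enclosing scope (make_func) and finds total = 81.
Step 3: result = 81

The answer is 81.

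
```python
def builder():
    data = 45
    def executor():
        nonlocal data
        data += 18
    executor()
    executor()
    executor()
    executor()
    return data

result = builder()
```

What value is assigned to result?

Step 1: data starts at 45.
Step 2: executor() is called 4 times, each adding 18.
Step 3: data = 45 + 18 * 4 = 117

The answer is 117.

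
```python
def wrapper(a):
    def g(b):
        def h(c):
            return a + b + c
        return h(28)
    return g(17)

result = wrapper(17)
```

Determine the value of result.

Step 1: a = 17, b = 17, c = 28 across three nested scopes.
Step 2: h() accesses all three via LEGB rule.
Step 3: result = 17 + 17 + 28 = 62

The answer is 62.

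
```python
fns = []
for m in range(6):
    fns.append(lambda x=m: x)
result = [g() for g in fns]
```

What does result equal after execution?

Step 1: Default arg x=m captures m at each iteration.
Step 2: Each lambda has its own default: 0, 1, ..., 5.
Step 3: result = [0, 1, 2, 3, 4, 5]

The answer is [0, 1, 2, 3, 4, 5].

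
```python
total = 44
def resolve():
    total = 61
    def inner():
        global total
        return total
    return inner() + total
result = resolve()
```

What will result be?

Step 1: Global total = 44. resolve() shadows with local total = 61.
Step 2: inner() uses global keyword, so inner() returns global total = 44.
Step 3: resolve() returns 44 + 61 = 105

The answer is 105.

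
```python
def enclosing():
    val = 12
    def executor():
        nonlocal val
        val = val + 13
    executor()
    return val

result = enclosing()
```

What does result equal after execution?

Step 1: enclosing() sets val = 12.
Step 2: executor() uses nonlocal to modify val in enclosing's scope: val = 12 + 13 = 25.
Step 3: enclosing() returns the modified val = 25

The answer is 25.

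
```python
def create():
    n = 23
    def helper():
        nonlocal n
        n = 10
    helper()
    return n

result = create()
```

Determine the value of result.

Step 1: create() sets n = 23.
Step 2: helper() uses nonlocal to reassign n = 10.
Step 3: result = 10

The answer is 10.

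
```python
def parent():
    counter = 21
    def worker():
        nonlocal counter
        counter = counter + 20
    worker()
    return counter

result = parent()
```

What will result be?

Step 1: parent() sets counter = 21.
Step 2: worker() uses nonlocal to modify counter in parent's scope: counter = 21 + 20 = 41.
Step 3: parent() returns the modified counter = 41

The answer is 41.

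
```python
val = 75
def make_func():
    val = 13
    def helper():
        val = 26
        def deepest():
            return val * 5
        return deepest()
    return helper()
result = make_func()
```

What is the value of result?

Step 1: deepest() looks up val through LEGB: not local, finds val = 26 in enclosing helper().
Step 2: Returns 26 * 5 = 130.
Step 3: result = 130

The answer is 130.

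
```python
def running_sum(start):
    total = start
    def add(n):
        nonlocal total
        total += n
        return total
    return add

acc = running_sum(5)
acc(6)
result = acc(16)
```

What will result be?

Step 1: running_sum(5) creates closure with total = 5.
Step 2: First acc(6): total = 5 + 6 = 11.
Step 3: Second acc(16): total = 11 + 16 = 27. result = 27

The answer is 27.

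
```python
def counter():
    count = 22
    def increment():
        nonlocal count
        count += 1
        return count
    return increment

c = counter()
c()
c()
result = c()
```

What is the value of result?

Step 1: counter() creates closure with count = 22.
Step 2: Each c() call increments count via nonlocal. After 3 calls: 22 + 3 = 25.
Step 3: result = 25

The answer is 25.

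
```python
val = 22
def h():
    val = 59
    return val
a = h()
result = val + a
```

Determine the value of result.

Step 1: Global val = 22. h() returns local val = 59.
Step 2: a = 59. Global val still = 22.
Step 3: result = 22 + 59 = 81

The answer is 81.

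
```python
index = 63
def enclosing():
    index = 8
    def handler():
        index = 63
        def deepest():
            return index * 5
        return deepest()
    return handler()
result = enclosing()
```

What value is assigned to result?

Step 1: deepest() looks up index through LEGB: not local, finds index = 63 in enclosing handler().
Step 2: Returns 63 * 5 = 315.
Step 3: result = 315

The answer is 315.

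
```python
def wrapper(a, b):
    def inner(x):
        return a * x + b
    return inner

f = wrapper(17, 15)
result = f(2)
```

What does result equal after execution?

Step 1: wrapper(17, 15) captures a = 17, b = 15.
Step 2: f(2) computes 17 * 2 + 15 = 49.
Step 3: result = 49

The answer is 49.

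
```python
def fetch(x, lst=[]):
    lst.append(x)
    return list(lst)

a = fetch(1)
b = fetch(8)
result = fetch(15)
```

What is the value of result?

Step 1: Default list is shared. list() creates copies for return values.
Step 2: Internal list grows: [1] -> [1, 8] -> [1, 8, 15].
Step 3: result = [1, 8, 15]

The answer is [1, 8, 15].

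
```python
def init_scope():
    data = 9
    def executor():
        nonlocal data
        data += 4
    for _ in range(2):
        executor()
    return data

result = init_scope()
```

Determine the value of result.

Step 1: data = 9.
Step 2: executor() is called 2 times in a loop, each adding 4 via nonlocal.
Step 3: data = 9 + 4 * 2 = 17

The answer is 17.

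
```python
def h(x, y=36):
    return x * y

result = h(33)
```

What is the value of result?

Step 1: h(33) uses default y = 36.
Step 2: Returns 33 * 36 = 1188.
Step 3: result = 1188

The answer is 1188.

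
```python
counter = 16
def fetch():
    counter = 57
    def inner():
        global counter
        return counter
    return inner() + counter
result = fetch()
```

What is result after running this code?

Step 1: Global counter = 16. fetch() shadows with local counter = 57.
Step 2: inner() uses global keyword, so inner() returns global counter = 16.
Step 3: fetch() returns 16 + 57 = 73

The answer is 73.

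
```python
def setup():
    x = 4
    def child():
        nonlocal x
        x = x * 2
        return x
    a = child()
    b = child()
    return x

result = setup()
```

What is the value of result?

Step 1: x starts at 4.
Step 2: First child(): x = 4 * 2 = 8.
Step 3: Second child(): x = 8 * 2 = 16.
Step 4: result = 16

The answer is 16.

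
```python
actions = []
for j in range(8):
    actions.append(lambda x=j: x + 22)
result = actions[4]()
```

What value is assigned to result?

Step 1: Default argument x=j captures j's value at definition time.
Step 2: actions[4] was defined when j = 4, so x defaults to 4.
Step 3: result = 4 + 22 = 26 (default arg fixes the late binding issue)

The answer is 26.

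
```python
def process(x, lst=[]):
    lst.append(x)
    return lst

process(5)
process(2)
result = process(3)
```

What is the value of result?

Step 1: Mutable default argument gotcha! The list [] is created once.
Step 2: Each call appends to the SAME list: [5], [5, 2], [5, 2, 3].
Step 3: result = [5, 2, 3]

The answer is [5, 2, 3].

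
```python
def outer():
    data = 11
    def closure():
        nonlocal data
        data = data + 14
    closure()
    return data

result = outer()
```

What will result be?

Step 1: outer() sets data = 11.
Step 2: closure() uses nonlocal to modify data in outer's scope: data = 11 + 14 = 25.
Step 3: outer() returns the modified data = 25

The answer is 25.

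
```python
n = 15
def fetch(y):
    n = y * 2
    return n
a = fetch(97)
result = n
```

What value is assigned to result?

Step 1: Global n = 15.
Step 2: fetch(97) creates local n = 97 * 2 = 194.
Step 3: Global n unchanged because no global keyword. result = 15

The answer is 15.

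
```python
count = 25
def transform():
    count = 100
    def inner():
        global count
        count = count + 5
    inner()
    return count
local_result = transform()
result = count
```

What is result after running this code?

Step 1: Global count = 25. transform() creates local count = 100.
Step 2: inner() declares global count and adds 5: global count = 25 + 5 = 30.
Step 3: transform() returns its local count = 100 (unaffected by inner).
Step 4: result = global count = 30

The answer is 30.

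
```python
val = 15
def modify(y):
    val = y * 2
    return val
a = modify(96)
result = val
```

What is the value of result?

Step 1: Global val = 15.
Step 2: modify(96) creates local val = 96 * 2 = 192.
Step 3: Global val unchanged because no global keyword. result = 15

The answer is 15.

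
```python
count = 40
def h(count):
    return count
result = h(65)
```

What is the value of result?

Step 1: Global count = 40.
Step 2: h(65) takes parameter count = 65, which shadows the global.
Step 3: result = 65

The answer is 65.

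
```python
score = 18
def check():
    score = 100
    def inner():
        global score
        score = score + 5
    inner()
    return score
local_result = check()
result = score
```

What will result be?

Step 1: Global score = 18. check() creates local score = 100.
Step 2: inner() declares global score and adds 5: global score = 18 + 5 = 23.
Step 3: check() returns its local score = 100 (unaffected by inner).
Step 4: result = global score = 23

The answer is 23.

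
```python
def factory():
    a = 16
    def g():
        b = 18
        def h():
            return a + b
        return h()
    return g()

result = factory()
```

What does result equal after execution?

Step 1: factory() defines a = 16. g() defines b = 18.
Step 2: h() accesses both from enclosing scopes: a = 16, b = 18.
Step 3: result = 16 + 18 = 34

The answer is 34.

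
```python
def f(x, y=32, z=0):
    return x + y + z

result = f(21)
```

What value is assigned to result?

Step 1: f(21) uses defaults y = 32, z = 0.
Step 2: Returns 21 + 32 + 0 = 53.
Step 3: result = 53

The answer is 53.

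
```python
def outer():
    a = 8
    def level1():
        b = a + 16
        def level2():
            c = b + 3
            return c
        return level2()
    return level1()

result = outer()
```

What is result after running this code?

Step 1: a = 8. b = a + 16 = 24.
Step 2: c = b + 3 = 24 + 3 = 27.
Step 3: result = 27

The answer is 27.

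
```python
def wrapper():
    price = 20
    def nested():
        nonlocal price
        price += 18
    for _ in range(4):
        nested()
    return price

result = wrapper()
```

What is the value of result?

Step 1: price = 20.
Step 2: nested() is called 4 times in a loop, each adding 18 via nonlocal.
Step 3: price = 20 + 18 * 4 = 92

The answer is 92.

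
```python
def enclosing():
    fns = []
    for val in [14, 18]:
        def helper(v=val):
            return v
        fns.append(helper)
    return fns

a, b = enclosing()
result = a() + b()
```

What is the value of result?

Step 1: Default argument v=val captures val at each iteration.
Step 2: a() returns 14 (captured at first iteration), b() returns 18 (captured at second).
Step 3: result = 14 + 18 = 32

The answer is 32.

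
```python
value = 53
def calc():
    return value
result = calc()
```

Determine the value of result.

Step 1: value = 53 is defined in the global scope.
Step 2: calc() looks up value. No local value exists, so Python checks the global scope via LEGB rule and finds value = 53.
Step 3: result = 53

The answer is 53.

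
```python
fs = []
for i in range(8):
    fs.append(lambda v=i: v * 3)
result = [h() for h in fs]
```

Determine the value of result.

Step 1: Default arg v=i captures i at each iteration.
Step 2: fs[k] has v defaulting to k, returns k * 3.
Step 3: result = [0, 3, 6, 9, 12, 15, 18, 21]

The answer is [0, 3, 6, 9, 12, 15, 18, 21].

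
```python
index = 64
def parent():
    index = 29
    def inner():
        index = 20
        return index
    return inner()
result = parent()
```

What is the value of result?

Step 1: Three scopes define index: global (64), parent (29), inner (20).
Step 2: inner() has its own local index = 20, which shadows both enclosing and global.
Step 3: result = 20 (local wins in LEGB)

The answer is 20.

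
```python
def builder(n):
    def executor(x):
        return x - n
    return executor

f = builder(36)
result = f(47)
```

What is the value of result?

Step 1: builder(36) creates a closure capturing n = 36.
Step 2: f(47) computes 47 - 36 = 11.
Step 3: result = 11

The answer is 11.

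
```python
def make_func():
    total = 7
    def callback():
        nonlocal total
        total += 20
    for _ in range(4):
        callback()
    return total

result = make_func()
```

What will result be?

Step 1: total = 7.
Step 2: callback() is called 4 times in a loop, each adding 20 via nonlocal.
Step 3: total = 7 + 20 * 4 = 87

The answer is 87.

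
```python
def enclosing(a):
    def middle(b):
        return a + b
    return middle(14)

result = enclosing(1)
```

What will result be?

Step 1: enclosing(1) passes a = 1.
Step 2: middle(14) has b = 14, reads a = 1 from enclosing.
Step 3: result = 1 + 14 = 15

The answer is 15.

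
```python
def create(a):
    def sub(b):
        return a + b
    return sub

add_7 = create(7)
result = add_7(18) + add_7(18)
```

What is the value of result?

Step 1: add_7 captures a = 7.
Step 2: add_7(18) = 7 + 18 = 25, called twice.
Step 3: result = 25 + 25 = 50

The answer is 50.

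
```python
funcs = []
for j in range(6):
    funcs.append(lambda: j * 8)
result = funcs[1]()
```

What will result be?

Step 1: All lambdas reference the same variable j (late binding).
Step 2: After the loop, j = 5. Every lambda returns j * 8.
Step 3: funcs[1]() = 5 * 8 = 40

The answer is 40.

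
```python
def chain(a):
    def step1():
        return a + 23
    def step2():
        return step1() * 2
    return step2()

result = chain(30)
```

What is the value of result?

Step 1: chain(30) captures a = 30.
Step 2: step2() calls step1() which returns 30 + 23 = 53.
Step 3: step2() returns 53 * 2 = 106

The answer is 106.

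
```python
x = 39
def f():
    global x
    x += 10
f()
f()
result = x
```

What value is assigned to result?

Step 1: x = 39.
Step 2: First f(): x = 39 + 10 = 49.
Step 3: Second f(): x = 49 + 10 = 59. result = 59

The answer is 59.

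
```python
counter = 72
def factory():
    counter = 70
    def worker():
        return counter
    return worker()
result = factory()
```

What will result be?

Step 1: counter = 72 globally, but factory() defines counter = 70 locally.
Step 2: worker() looks up counter. Not in local scope, so checks enclosing scope (factory) and finds counter = 70.
Step 3: result = 70

The answer is 70.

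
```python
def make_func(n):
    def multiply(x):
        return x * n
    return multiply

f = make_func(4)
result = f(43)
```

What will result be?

Step 1: make_func(4) returns multiply closure with n = 4.
Step 2: f(43) computes 43 * 4 = 172.
Step 3: result = 172

The answer is 172.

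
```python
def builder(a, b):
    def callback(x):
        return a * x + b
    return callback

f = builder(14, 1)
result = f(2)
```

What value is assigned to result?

Step 1: builder(14, 1) captures a = 14, b = 1.
Step 2: f(2) computes 14 * 2 + 1 = 29.
Step 3: result = 29

The answer is 29.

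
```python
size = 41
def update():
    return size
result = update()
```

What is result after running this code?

Step 1: size = 41 is defined in the global scope.
Step 2: update() looks up size. No local size exists, so Python checks the global scope via LEGB rule and finds size = 41.
Step 3: result = 41

The answer is 41.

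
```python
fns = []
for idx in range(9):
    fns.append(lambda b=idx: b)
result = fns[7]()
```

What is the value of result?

Step 1: Default argument b=idx captures idx's value at each iteration.
Step 2: fns[7] captured b = 7 when idx was 7.
Step 3: result = 7

The answer is 7.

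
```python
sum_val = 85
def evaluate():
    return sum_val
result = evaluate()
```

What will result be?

Step 1: sum_val = 85 is defined in the global scope.
Step 2: evaluate() looks up sum_val. No local sum_val exists, so Python checks the global scope via LEGB rule and finds sum_val = 85.
Step 3: result = 85

The answer is 85.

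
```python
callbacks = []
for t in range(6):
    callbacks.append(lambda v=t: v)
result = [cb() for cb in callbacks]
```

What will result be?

Step 1: Default arg v=t captures t at each iteration.
Step 2: Each lambda has its own default: 0, 1, ..., 5.
Step 3: result = [0, 1, 2, 3, 4, 5]

The answer is [0, 1, 2, 3, 4, 5].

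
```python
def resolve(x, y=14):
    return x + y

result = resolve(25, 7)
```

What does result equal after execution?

Step 1: resolve(25, 7) overrides default y with 7.
Step 2: Returns 25 + 7 = 32.
Step 3: result = 32

The answer is 32.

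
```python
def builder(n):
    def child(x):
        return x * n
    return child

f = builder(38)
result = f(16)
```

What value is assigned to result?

Step 1: builder(38) creates a closure capturing n = 38.
Step 2: f(16) computes 16 * 38 = 608.
Step 3: result = 608

The answer is 608.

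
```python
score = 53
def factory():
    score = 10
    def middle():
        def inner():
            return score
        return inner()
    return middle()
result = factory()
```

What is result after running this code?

Step 1: factory() defines score = 10. middle() and inner() have no local score.
Step 2: inner() checks local (none), enclosing middle() (none), enclosing factory() and finds score = 10.
Step 3: result = 10

The answer is 10.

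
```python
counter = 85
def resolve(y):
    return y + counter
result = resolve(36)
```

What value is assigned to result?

Step 1: counter = 85 is defined globally.
Step 2: resolve(36) uses parameter y = 36 and looks up counter from global scope = 85.
Step 3: result = 36 + 85 = 121

The answer is 121.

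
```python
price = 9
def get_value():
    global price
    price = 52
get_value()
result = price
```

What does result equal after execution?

Step 1: price = 9 globally.
Step 2: get_value() declares global price and sets it to 52.
Step 3: After get_value(), global price = 52. result = 52

The answer is 52.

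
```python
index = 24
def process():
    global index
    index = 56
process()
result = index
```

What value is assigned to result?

Step 1: index = 24 globally.
Step 2: process() declares global index and sets it to 56.
Step 3: After process(), global index = 56. result = 56

The answer is 56.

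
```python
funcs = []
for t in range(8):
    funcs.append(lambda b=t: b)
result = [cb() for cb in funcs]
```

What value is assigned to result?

Step 1: Default arg b=t captures t at each iteration.
Step 2: Each lambda has its own default: 0, 1, ..., 7.
Step 3: result = [0, 1, 2, 3, 4, 5, 6, 7]

The answer is [0, 1, 2, 3, 4, 5, 6, 7].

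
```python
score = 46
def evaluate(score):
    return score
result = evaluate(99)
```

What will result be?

Step 1: Global score = 46.
Step 2: evaluate(99) takes parameter score = 99, which shadows the global.
Step 3: result = 99

The answer is 99.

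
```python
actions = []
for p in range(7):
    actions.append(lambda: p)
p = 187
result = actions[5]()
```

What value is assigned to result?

Step 1: Lambdas capture the variable p by reference, not by value.
Step 2: After the loop, p is reassigned to 187.
Step 3: actions[5]() looks up the current p = 187. result = 187

The answer is 187.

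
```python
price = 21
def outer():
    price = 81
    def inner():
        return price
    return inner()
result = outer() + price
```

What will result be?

Step 1: Global price = 21. outer() shadows with price = 81.
Step 2: inner() returns enclosing price = 81. outer() = 81.
Step 3: result = 81 + global price (21) = 102

The answer is 102.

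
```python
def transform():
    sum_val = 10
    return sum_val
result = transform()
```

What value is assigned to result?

Step 1: transform() defines sum_val = 10 in its local scope.
Step 2: return sum_val finds the local variable sum_val = 10.
Step 3: result = 10

The answer is 10.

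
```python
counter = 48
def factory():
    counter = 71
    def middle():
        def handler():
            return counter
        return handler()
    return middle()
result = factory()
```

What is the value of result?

Step 1: factory() defines counter = 71. middle() and handler() have no local counter.
Step 2: handler() checks local (none), enclosing middle() (none), enclosing factory() and finds counter = 71.
Step 3: result = 71

The answer is 71.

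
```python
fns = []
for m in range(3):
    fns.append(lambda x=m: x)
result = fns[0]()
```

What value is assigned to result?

Step 1: Default argument x=m captures m's value at each iteration.
Step 2: fns[0] captured x = 0 when m was 0.
Step 3: result = 0

The answer is 0.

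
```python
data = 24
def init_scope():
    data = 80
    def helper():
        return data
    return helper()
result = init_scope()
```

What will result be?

Step 1: data = 24 globally, but init_scope() defines data = 80 locally.
Step 2: helper() looks up data. Not in local scope, so checks enclosing scope (init_scope) and finds data = 80.
Step 3: result = 80

The answer is 80.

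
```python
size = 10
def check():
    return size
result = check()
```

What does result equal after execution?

Step 1: size = 10 is defined in the global scope.
Step 2: check() looks up size. No local size exists, so Python checks the global scope via LEGB rule and finds size = 10.
Step 3: result = 10

The answer is 10.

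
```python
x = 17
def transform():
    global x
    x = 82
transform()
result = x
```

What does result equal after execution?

Step 1: x = 17 globally.
Step 2: transform() declares global x and sets it to 82.
Step 3: After transform(), global x = 82. result = 82

The answer is 82.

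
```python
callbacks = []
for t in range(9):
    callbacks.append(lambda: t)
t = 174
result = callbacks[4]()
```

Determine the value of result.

Step 1: Lambdas capture the variable t by reference, not by value.
Step 2: After the loop, t is reassigned to 174.
Step 3: callbacks[4]() looks up the current t = 174. result = 174

The answer is 174.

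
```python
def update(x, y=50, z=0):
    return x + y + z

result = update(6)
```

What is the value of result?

Step 1: update(6) uses defaults y = 50, z = 0.
Step 2: Returns 6 + 50 + 0 = 56.
Step 3: result = 56

The answer is 56.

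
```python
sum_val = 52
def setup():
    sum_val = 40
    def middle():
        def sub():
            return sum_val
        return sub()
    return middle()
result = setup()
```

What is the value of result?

Step 1: setup() defines sum_val = 40. middle() and sub() have no local sum_val.
Step 2: sub() checks local (none), enclosing middle() (none), enclosing setup() and finds sum_val = 40.
Step 3: result = 40

The answer is 40.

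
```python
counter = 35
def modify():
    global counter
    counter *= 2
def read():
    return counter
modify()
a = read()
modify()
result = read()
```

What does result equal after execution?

Step 1: counter = 35.
Step 2: First modify(): counter = 35 * 2 = 70.
Step 3: Second modify(): counter = 70 * 2 = 140.
Step 4: read() returns 140

The answer is 140.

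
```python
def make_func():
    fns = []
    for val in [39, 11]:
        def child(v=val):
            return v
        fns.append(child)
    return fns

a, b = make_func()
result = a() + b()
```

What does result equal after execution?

Step 1: Default argument v=val captures val at each iteration.
Step 2: a() returns 39 (captured at first iteration), b() returns 11 (captured at second).
Step 3: result = 39 + 11 = 50

The answer is 50.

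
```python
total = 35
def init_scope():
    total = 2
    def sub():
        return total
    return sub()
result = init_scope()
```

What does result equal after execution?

Step 1: total = 35 globally, but init_scope() defines total = 2 locally.
Step 2: sub() looks up total. Not in local scope, so checks enclosing scope (init_scope) and finds total = 2.
Step 3: result = 2

The answer is 2.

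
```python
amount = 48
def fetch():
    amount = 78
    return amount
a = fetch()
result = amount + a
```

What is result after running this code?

Step 1: Global amount = 48. fetch() returns local amount = 78.
Step 2: a = 78. Global amount still = 48.
Step 3: result = 48 + 78 = 126

The answer is 126.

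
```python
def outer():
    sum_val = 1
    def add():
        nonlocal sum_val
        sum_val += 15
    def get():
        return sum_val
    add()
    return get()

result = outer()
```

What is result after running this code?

Step 1: sum_val = 1. add() modifies it via nonlocal, get() reads it.
Step 2: add() makes sum_val = 1 + 15 = 16.
Step 3: get() returns 16. result = 16

The answer is 16.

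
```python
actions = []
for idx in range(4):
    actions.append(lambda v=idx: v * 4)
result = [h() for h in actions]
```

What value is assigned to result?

Step 1: Default arg v=idx captures idx at each iteration.
Step 2: actions[k] has v defaulting to k, returns k * 4.
Step 3: result = [0, 4, 8, 12]

The answer is [0, 4, 8, 12].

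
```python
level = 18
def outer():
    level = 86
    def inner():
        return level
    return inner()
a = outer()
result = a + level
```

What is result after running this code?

Step 1: outer() has local level = 86. inner() reads from enclosing.
Step 2: outer() returns 86. Global level = 18 unchanged.
Step 3: result = 86 + 18 = 104

The answer is 104.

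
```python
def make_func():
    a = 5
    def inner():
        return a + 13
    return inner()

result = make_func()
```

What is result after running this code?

Step 1: make_func() defines a = 5.
Step 2: inner() reads a = 5 from enclosing scope, returns 5 + 13 = 18.
Step 3: result = 18

The answer is 18.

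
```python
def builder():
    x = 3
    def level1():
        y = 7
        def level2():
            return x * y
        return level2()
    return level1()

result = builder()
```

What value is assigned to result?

Step 1: x = 3 in builder. y = 7 in level1.
Step 2: level2() reads x = 3 and y = 7 from enclosing scopes.
Step 3: result = 3 * 7 = 21

The answer is 21.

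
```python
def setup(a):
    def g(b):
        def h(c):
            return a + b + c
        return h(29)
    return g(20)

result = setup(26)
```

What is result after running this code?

Step 1: a = 26, b = 20, c = 29 across three nested scopes.
Step 2: h() accesses all three via LEGB rule.
Step 3: result = 26 + 20 + 29 = 75

The answer is 75.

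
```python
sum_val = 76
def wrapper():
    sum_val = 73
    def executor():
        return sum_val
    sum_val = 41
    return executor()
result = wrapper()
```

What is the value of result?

Step 1: wrapper() sets sum_val = 73, then later sum_val = 41.
Step 2: executor() is called after sum_val is reassigned to 41. Closures capture variables by reference, not by value.
Step 3: result = 41

The answer is 41.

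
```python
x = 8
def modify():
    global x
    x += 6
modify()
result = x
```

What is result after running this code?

Step 1: x = 8 globally.
Step 2: modify() modifies global x: x += 6 = 14.
Step 3: result = 14

The answer is 14.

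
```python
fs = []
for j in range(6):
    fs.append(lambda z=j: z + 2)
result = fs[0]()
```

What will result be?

Step 1: Default argument z=j captures j's value at definition time.
Step 2: fs[0] was defined when j = 0, so z defaults to 0.
Step 3: result = 0 + 2 = 2 (default arg fixes the late binding issue)

The answer is 2.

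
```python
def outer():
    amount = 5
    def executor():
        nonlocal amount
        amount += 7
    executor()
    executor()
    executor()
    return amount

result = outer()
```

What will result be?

Step 1: amount starts at 5.
Step 2: executor() is called 3 times, each adding 7.
Step 3: amount = 5 + 7 * 3 = 26

The answer is 26.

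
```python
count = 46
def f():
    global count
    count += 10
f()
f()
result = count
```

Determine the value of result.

Step 1: count = 46.
Step 2: First f(): count = 46 + 10 = 56.
Step 3: Second f(): count = 56 + 10 = 66. result = 66

The answer is 66.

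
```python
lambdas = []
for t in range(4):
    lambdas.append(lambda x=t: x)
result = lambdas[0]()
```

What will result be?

Step 1: Default argument x=t captures t's value at each iteration.
Step 2: lambdas[0] captured x = 0 when t was 0.
Step 3: result = 0

The answer is 0.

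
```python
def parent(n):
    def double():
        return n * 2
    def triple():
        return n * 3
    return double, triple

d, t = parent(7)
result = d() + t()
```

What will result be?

Step 1: Both closures capture the same n = 7.
Step 2: d() = 7 * 2 = 14, t() = 7 * 3 = 21.
Step 3: result = 14 + 21 = 35

The answer is 35.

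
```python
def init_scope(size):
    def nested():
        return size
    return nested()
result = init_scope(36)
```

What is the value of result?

Step 1: init_scope(36) binds parameter size = 36.
Step 2: nested() looks up size in enclosing scope and finds the parameter size = 36.
Step 3: result = 36

The answer is 36.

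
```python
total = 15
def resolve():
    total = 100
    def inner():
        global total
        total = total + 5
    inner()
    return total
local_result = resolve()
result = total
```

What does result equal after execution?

Step 1: Global total = 15. resolve() creates local total = 100.
Step 2: inner() declares global total and adds 5: global total = 15 + 5 = 20.
Step 3: resolve() returns its local total = 100 (unaffected by inner).
Step 4: result = global total = 20

The answer is 20.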